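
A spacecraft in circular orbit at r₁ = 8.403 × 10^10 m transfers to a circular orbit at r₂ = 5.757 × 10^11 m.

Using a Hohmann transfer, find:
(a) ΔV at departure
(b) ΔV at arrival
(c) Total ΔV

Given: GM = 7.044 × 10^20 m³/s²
r₁ = 8.403 × 10^10 m
r₂ = 5.757 × 10^11 m
GM = 7.044 × 10^20 m³/s²
Transfer ellipse: a_t = (r₁ + r₂)/2 = 3.29865 × 10^11 m
Circular speed at r₁: v₁ = √(GM/r₁) = 91557.2 m/s
Transfer speed at r₁ (periapsis): v₁ₜ = √(GM(2/r₁ − 1/a_t)) = 120955 m/s
(a) ΔV₁ = v₁ₜ − v₁ = 29397.4 m/s ≈ 29.4 km/s
Circular speed at r₂: v₂ = √(GM/r₂) = 34979.3 m/s
Transfer speed at r₂ (apoapsis): v₂ₜ = √(GM(2/r₂ − 1/a_t)) = 17654.7 m/s
(b) ΔV₂ = v₂ − v₂ₜ = 17324.6 m/s ≈ 17.32 km/s
(c) ΔV_total = ΔV₁ + ΔV₂ = 46722.1 m/s ≈ 46.72 km/s

Final answer:
(a) ΔV₁ = 29.4 km/s
(b) ΔV₂ = 17.32 km/s
(c) ΔV_total = 46.72 km/s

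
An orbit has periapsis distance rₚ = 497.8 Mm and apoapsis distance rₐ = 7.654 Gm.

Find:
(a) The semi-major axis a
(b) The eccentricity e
rₚ = 497.8 Mm = 4.978 × 10^8 m
rₐ = 7.654 Gm = 7.654 × 10^9 m
(a) a = (rₚ + rₐ)/2 = 4.0759 × 10^9 m ≈ 4.076 Gm
(b) e = (rₐ − rₚ)/(rₐ + rₚ) = (7.1562 × 10^9) / (8.1518 × 10^9) = 0.877867

Final answer:
(a) a = 4.076 Gm
(b) e = 0.8779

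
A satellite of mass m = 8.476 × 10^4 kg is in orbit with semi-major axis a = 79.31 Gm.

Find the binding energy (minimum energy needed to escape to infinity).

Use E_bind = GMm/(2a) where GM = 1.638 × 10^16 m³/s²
a = 79.31 Gm = 7.931 × 10^10 m
GM = 1.638 × 10^16 m³/s²
m = 8.476 × 10^4 kg
GMm = 1.638 × 10^16 × 84760 = 1.38837 × 10^21 m³·kg/s²
2a = 1.5862 × 10^11 m
E_bind = GMm/(2a) = 8.7528 × 10^9 J ≈ 8.753 GJ

Final answer: 8.753 GJ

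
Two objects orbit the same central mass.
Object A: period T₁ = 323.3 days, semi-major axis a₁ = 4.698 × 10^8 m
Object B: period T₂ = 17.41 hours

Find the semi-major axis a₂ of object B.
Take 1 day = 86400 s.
T₁ = 323.3 days = 2.79331 × 10^7 s
T₂ = 17.41 hours = 62676 s
a₁ = 4.698 × 10^8 m
Kepler's third law: (T₂/T₁)² = (a₂/a₁)³  ⇒  a₂ = a₁ (T₂/T₁)^(2/3)
T₂/T₁ = 0.00224379
(T₂/T₁)^(2/3) = 0.0171391
a₂ = 4.698 × 10^8 m × 0.0171391 = 8.05195 × 10^6 m ≈ 8.052 × 10^6 m

Final answer: a₂ = 8.052 × 10^6 m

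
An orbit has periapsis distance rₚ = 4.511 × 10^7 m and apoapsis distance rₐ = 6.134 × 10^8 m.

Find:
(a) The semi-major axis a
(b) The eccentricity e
rₚ = 4.511 × 10^7 m
rₐ = 6.134 × 10^8 m
(a) a = (rₚ + rₐ)/2 = 3.29255 × 10^8 m ≈ 3.293 × 10^8 m
(b) e = (rₐ − rₚ)/(rₐ + rₚ) = (5.6829 × 10^8) / (6.5851 × 10^8) = 0.862994

Final answer:
(a) a = 3.293 × 10^8 m
(b) e = 0.863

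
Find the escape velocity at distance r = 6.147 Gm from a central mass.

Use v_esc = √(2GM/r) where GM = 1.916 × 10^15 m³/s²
r = 6.147 Gm = 6.147 × 10^9 m
GM = 1.916 × 10^15 m³/s²
2GM/r = 2 × (1.916 × 10^15) / (6.147 × 10^9) = 623394 m²/s²
v_esc = √(2GM/r) = 789.553 m/s ≈ 789.6 m/s

Final answer: 789.6 m/s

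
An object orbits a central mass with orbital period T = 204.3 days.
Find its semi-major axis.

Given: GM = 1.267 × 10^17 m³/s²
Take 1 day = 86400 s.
T = 204.3 days = 1.76515 × 10^7 s
GM = 1.267 × 10^17 m³/s²
Kepler's third law: a³ = GM T² / (4π²)
T² = 3.11576 × 10^14 s²
a³ = (1.267 × 10^17) × (3.11576 × 10^14) / (4π²) = 9.99956 × 10^29 m³
a = (a³)^(1/3) = 9.99985 × 10^9 m ≈ 10 Gm

Final answer: 10 Gm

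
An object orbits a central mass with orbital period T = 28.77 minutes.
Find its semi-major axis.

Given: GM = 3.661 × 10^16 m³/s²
T = 28.77 minutes = 1726.2 s
GM = 3.661 × 10^16 m³/s²
Kepler's third law: a³ = GM T² / (4π²)
T² = 2.97977 × 10^6 s²
a³ = (3.661 × 10^16) × (2.97977 × 10^6) / (4π²) = 2.76326 × 10^21 m³
a = (a³)^(1/3) = 1.40327 × 10^7 m ≈ 1.403 × 10^7 m

Final answer: 1.403 × 10^7 m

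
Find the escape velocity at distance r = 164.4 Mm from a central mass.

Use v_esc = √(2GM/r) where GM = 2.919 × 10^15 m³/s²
r = 164.4 Mm = 1.644 × 10^8 m
GM = 2.919 × 10^15 m³/s²
2GM/r = 2 × (2.919 × 10^15) / (1.644 × 10^8) = 3.55109 × 10^7 m²/s²
v_esc = √(2GM/r) = 5959.11 m/s ≈ 5.959 km/s

Final answer: 5.959 km/s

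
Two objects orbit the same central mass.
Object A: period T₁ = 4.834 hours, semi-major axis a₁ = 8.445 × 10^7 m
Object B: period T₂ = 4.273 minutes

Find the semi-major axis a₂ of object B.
T₁ = 4.834 hours = 17402.4 s
T₂ = 4.273 minutes = 256.38 s
a₁ = 8.445 × 10^7 m
Kepler's third law: (T₂/T₁)² = (a₂/a₁)³  ⇒  a₂ = a₁ (T₂/T₁)^(2/3)
T₂/T₁ = 0.0147325
(T₂/T₁)^(2/3) = 0.0600966
a₂ = 8.445 × 10^7 m × 0.0600966 = 5.07516 × 10^6 m ≈ 5.075 × 10^6 m

Final answer: a₂ = 5.075 × 10^6 m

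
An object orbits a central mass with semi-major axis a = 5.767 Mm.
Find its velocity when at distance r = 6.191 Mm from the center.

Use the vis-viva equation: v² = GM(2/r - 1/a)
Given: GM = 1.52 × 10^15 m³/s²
a = 5.767 Mm = 5.767 × 10^6 m
r = 6.191 Mm = 6.191 × 10^6 m
GM = 1.52 × 10^15 m³/s²
2/r − 1/a = 3.2305 × 10^-7 − 1.734 × 10^-7 = 1.49649 × 10^-7 m⁻¹
v² = GM (2/r − 1/a) = 2.27467 × 10^8 m²/s²
v = 15082 m/s ≈ 15.08 km/s

Final answer: 15.08 km/s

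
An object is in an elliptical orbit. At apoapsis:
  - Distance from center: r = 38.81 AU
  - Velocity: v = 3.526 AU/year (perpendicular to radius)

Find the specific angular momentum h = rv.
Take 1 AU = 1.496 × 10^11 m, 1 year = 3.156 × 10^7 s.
r = 38.81 AU = 5.80598 × 10^12 m
v = 3.526 AU/year = 16713.9 m/s
h = rv = 5.80598 × 10^12 × 16713.9 = 9.70403 × 10^16 m²/s ≈ 9.704 × 10^16 m²/s

Final answer: h = 9.704 × 10^16 m²/s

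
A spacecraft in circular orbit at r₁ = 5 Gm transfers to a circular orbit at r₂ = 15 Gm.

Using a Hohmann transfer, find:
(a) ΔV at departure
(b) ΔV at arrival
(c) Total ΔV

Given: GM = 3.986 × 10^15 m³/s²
r₁ = 5 Gm = 5 × 10^9 m
r₂ = 15 Gm = 1.5 × 10^10 m
GM = 3.986 × 10^15 m³/s²
Transfer ellipse: a_t = (r₁ + r₂)/2 = 1 × 10^10 m
Circular speed at r₁: v₁ = √(GM/r₁) = 892.861 m/s
Transfer speed at r₁ (periapsis): v₁ₜ = √(GM(2/r₁ − 1/a_t)) = 1093.53 m/s
(a) ΔV₁ = v₁ₜ − v₁ = 200.666 m/s ≈ 200.7 m/s
Circular speed at r₂: v₂ = √(GM/r₂) = 515.493 m/s
Transfer speed at r₂ (apoapsis): v₂ₜ = √(GM(2/r₂ − 1/a_t)) = 364.509 m/s
(b) ΔV₂ = v₂ − v₂ₜ = 150.984 m/s ≈ 151 m/s
(c) ΔV_total = ΔV₁ + ΔV₂ = 351.65 m/s ≈ 351.7 m/s

Final answer:
(a) ΔV₁ = 200.7 m/s
(b) ΔV₂ = 151 m/s
(c) ΔV_total = 351.7 m/s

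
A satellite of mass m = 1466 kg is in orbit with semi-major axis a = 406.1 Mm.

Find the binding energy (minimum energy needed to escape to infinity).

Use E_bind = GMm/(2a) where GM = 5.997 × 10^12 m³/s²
a = 406.1 Mm = 4.061 × 10^8 m
GM = 5.997 × 10^12 m³/s²
m = 1466 kg
GMm = 5.997 × 10^12 × 1466 = 8.7916 × 10^15 m³·kg/s²
2a = 8.122 × 10^8 m
E_bind = GMm/(2a) = 1.08244 × 10^7 J ≈ 10.82 MJ

Final answer: 10.82 MJ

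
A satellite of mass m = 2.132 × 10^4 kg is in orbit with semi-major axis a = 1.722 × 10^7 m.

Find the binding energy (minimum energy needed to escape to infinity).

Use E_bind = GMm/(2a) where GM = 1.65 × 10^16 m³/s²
a = 1.722 × 10^7 m
GM = 1.65 × 10^16 m³/s²
m = 2.132 × 10^4 kg
GMm = 1.65 × 10^16 × 21320 = 3.5178 × 10^20 m³·kg/s²
2a = 3.444 × 10^7 m
E_bind = GMm/(2a) = 1.02143 × 10^13 J ≈ 10.21 TJ

Final answer: 10.21 TJ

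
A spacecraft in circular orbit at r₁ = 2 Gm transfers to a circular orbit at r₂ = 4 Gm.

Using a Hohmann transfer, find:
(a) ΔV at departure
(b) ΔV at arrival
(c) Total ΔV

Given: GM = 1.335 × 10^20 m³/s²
r₁ = 2 Gm = 2 × 10^9 m
r₂ = 4 Gm = 4 × 10^9 m
GM = 1.335 × 10^20 m³/s²
Transfer ellipse: a_t = (r₁ + r₂)/2 = 3 × 10^9 m
Circular speed at r₁: v₁ = √(GM/r₁) = 258360 m/s
Transfer speed at r₁ (periapsis): v₁ₜ = √(GM(2/r₁ − 1/a_t)) = 298329 m/s
(a) ΔV₁ = v₁ₜ − v₁ = 39968.5 m/s ≈ 39.97 km/s
Circular speed at r₂: v₂ = √(GM/r₂) = 182688 m/s
Transfer speed at r₂ (apoapsis): v₂ₜ = √(GM(2/r₂ − 1/a_t)) = 149164 m/s
(b) ΔV₂ = v₂ − v₂ₜ = 33523.9 m/s ≈ 33.52 km/s
(c) ΔV_total = ΔV₁ + ΔV₂ = 73492.4 m/s ≈ 73.49 km/s

Final answer:
(a) ΔV₁ = 39.97 km/s
(b) ΔV₂ = 33.52 km/s
(c) ΔV_total = 73.49 km/s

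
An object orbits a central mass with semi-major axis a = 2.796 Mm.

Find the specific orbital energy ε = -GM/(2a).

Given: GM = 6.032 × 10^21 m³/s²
a = 2.796 Mm = 2.796 × 10^6 m
GM = 6.032 × 10^21 m³/s²
2a = 5.592 × 10^6 m
ε = −GM/(2a) = -1.07868 × 10^15 J/kg ≈ -1.079 × 10^6 GJ/kg

Final answer: -1.079 × 10^6 GJ/kg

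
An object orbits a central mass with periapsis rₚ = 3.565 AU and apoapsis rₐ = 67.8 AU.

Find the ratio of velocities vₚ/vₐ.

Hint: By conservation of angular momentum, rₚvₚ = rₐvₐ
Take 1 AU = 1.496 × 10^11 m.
rₚ = 3.565 AU = 5.33324 × 10^11 m
rₐ = 67.8 AU = 1.01429 × 10^13 m
rₚvₚ = rₐvₐ  ⇒  vₚ/vₐ = rₐ/rₚ
vₚ/vₐ = (1.01429 × 10^13) / (5.33324 × 10^11) = 19.0182

Final answer: vₚ/vₐ = 19.02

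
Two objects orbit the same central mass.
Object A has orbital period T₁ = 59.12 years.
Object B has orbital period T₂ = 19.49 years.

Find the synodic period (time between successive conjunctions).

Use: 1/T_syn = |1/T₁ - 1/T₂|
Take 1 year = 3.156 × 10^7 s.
T₁ = 59.12 years = 1.86583 × 10^9 s
T₂ = 19.49 years = 6.15104 × 10^8 s
1/T₁ = 5.35955 × 10^-10 s⁻¹
1/T₂ = 1.62574 × 10^-9 s⁻¹
|1/T₁ − 1/T₂| = 1.08978 × 10^-9 s⁻¹
T_syn = 1 / |1/T₁ − 1/T₂| = 9.17612 × 10^8 s ≈ 29.08 years

Final answer: T_syn = 29.08 years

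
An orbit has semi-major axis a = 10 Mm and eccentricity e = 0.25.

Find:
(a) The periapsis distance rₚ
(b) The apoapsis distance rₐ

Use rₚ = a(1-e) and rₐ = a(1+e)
a = 10 Mm = 1 × 10^7 m
e = 0.25:  1 − e = 0.75,  1 + e = 1.25
(a) rₚ = a(1 − e) = 1 × 10^7 m × 0.75 = 7.5 × 10^6 m ≈ 7.5 Mm
(b) rₐ = a(1 + e) = 1 × 10^7 m × 1.25 = 1.25 × 10^7 m ≈ 12.5 Mm

Final answer:
(a) rₚ = 7.5 Mm
(b) rₐ = 12.5 Mm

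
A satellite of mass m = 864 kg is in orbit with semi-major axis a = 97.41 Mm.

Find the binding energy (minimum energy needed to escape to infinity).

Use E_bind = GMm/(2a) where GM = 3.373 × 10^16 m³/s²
a = 97.41 Mm = 9.741 × 10^7 m
GM = 3.373 × 10^16 m³/s²
m = 864 kg
GMm = 3.373 × 10^16 × 864 = 2.91427 × 10^19 m³·kg/s²
2a = 1.9482 × 10^8 m
E_bind = GMm/(2a) = 1.49588 × 10^11 J ≈ 149.6 GJ

Final answer: 149.6 GJ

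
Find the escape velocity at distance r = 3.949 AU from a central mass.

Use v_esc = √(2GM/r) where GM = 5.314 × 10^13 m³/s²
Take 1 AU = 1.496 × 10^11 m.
r = 3.949 AU = 5.9077 × 10^11 m
GM = 5.314 × 10^13 m³/s²
2GM/r = 2 × (5.314 × 10^13) / (5.9077 × 10^11) = 179.901 m²/s²
v_esc = √(2GM/r) = 13.4127 m/s ≈ 13.41 m/s

Final answer: 13.41 m/s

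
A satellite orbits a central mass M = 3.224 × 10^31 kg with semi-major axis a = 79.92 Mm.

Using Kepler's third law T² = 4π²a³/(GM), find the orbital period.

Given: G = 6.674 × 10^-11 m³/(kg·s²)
M = 3.224 × 10^31 kg
GM = G × M = 6.674 × 10^-11 × 3.224 × 10^31 = 2.1517 × 10^21 m³/s²
a = 79.92 Mm = 7.992 × 10^7 m
a³ = 5.10466 × 10^23 m³
T = 2π √(a³/GM) = 2π √((5.10466 × 10^23) / (2.1517 × 10^21)) = 2π × 15.4025 s
T = 96.7771 s ≈ 1.613 minutes

Final answer: 1.613 minutes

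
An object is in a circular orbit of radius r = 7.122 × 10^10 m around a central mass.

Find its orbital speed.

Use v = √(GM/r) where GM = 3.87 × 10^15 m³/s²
r = 7.122 × 10^10 m
GM = 3.87 × 10^15 m³/s²
GM/r = (3.87 × 10^15) / (7.122 × 10^10) = 54338.7 m²/s²
v = √(GM/r) = 233.107 m/s ≈ 233.1 m/s

Final answer: 233.1 m/s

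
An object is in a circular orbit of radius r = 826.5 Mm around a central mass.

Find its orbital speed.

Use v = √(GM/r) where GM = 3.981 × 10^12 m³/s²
r = 826.5 Mm = 8.265 × 10^8 m
GM = 3.981 × 10^12 m³/s²
GM/r = (3.981 × 10^12) / (8.265 × 10^8) = 4816.7 m²/s²
v = √(GM/r) = 69.4024 m/s ≈ 69.4 m/s

Final answer: 69.4 m/s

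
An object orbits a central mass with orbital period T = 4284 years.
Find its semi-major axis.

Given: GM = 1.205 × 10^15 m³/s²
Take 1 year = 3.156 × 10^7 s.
T = 4284 years = 1.35203 × 10^11 s
GM = 1.205 × 10^15 m³/s²
Kepler's third law: a³ = GM T² / (4π²)
T² = 1.82799 × 10^22 s²
a³ = (1.205 × 10^15) × (1.82799 × 10^22) / (4π²) = 5.57956 × 10^35 m³
a = (a³)^(1/3) = 8.23253 × 10^11 m ≈ 8.233 × 10^11 m

Final answer: 8.233 × 10^11 m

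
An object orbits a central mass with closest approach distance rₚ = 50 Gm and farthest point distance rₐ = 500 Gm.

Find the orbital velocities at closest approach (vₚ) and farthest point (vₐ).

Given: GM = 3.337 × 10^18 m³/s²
rₚ = 50 Gm = 5 × 10^10 m
rₐ = 500 Gm = 5 × 10^11 m
GM = 3.337 × 10^18 m³/s²
a = (rₚ + rₐ)/2 = 2.75 × 10^11 m
Vis-viva: v² = GM (2/r − 1/a)
vₚ² = 3.337 × 10^18 × (4 × 10^-11 − 3.63636 × 10^-12) = 1.21345 × 10^8 m²/s²
vₚ = 11015.7 m/s ≈ 11.02 km/s
vₐ² = 3.337 × 10^18 × (4 × 10^-12 − 3.63636 × 10^-12) = 1.21345 × 10^6 m²/s²
vₐ = 1101.57 m/s ≈ 1.102 km/s

Final answer: vₚ = 11.02 km/s, vₐ = 1.102 km/s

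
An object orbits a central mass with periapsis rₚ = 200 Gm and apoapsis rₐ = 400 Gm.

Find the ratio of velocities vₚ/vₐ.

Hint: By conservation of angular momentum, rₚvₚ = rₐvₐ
rₚ = 200 Gm = 2 × 10^11 m
rₐ = 400 Gm = 4 × 10^11 m
rₚvₚ = rₐvₐ  ⇒  vₚ/vₐ = rₐ/rₚ
vₚ/vₐ = (4 × 10^11) / (2 × 10^11) = 2

Final answer: vₚ/vₐ = 2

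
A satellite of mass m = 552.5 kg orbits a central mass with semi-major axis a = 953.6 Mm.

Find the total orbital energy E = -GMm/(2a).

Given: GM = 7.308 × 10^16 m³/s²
a = 953.6 Mm = 9.536 × 10^8 m
GM = 7.308 × 10^16 m³/s²
2a = 1.9072 × 10^9 m
GMm = 7.308 × 10^16 × 552.5 = 4.03767 × 10^19 m³·kg/s²
E = −GMm/(2a) = -2.11707 × 10^10 J ≈ -21.17 GJ

Final answer: -21.17 GJ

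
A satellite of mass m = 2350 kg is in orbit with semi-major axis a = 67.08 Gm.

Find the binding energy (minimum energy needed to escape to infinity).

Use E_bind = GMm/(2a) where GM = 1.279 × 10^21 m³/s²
a = 67.08 Gm = 6.708 × 10^10 m
GM = 1.279 × 10^21 m³/s²
m = 2350 kg
GMm = 1.279 × 10^21 × 2350 = 3.00565 × 10^24 m³·kg/s²
2a = 1.3416 × 10^11 m
E_bind = GMm/(2a) = 2.24035 × 10^13 J ≈ 22.4 TJ

Final answer: 22.4 TJ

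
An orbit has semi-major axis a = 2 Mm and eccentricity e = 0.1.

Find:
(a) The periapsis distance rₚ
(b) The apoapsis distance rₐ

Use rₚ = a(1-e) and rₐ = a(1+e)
a = 2 Mm = 2 × 10^6 m
e = 0.1:  1 − e = 0.9,  1 + e = 1.1
(a) rₚ = a(1 − e) = 2 × 10^6 m × 0.9 = 1.8 × 10^6 m ≈ 1.8 Mm
(b) rₐ = a(1 + e) = 2 × 10^6 m × 1.1 = 2.2 × 10^6 m ≈ 2.2 Mm

Final answer:
(a) rₚ = 1.8 Mm
(b) rₐ = 2.2 Mm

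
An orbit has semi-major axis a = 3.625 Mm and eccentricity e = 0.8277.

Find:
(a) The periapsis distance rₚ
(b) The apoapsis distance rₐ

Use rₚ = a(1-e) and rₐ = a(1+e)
a = 3.625 Mm = 3.625 × 10^6 m
e = 0.8277:  1 − e = 0.1723,  1 + e = 1.8277
(a) rₚ = a(1 − e) = 3.625 × 10^6 m × 0.1723 = 624588 m ≈ 624.6 km
(b) rₐ = a(1 + e) = 3.625 × 10^6 m × 1.8277 = 6.62541 × 10^6 m ≈ 6.625 Mm

Final answer:
(a) rₚ = 624.6 km
(b) rₐ = 6.625 Mm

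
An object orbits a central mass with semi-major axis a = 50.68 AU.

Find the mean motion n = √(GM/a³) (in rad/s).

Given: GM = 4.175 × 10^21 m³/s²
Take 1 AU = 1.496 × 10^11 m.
a = 50.68 AU = 7.58173 × 10^12 m
GM = 4.175 × 10^21 m³/s²
a³ = 4.35817 × 10^38 m³
GM/a³ = (4.175 × 10^21) / (4.35817 × 10^38) = 9.5797 × 10^-18 s⁻²
n = √(GM/a³) = 3.09511 × 10^-9 rad/s ≈ 3.095 × 10^-9 rad/s

Final answer: n = 3.095 × 10^-9 rad/s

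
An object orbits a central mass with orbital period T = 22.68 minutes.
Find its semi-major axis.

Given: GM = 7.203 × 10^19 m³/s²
T = 22.68 minutes = 1360.8 s
GM = 7.203 × 10^19 m³/s²
Kepler's third law: a³ = GM T² / (4π²)
T² = 1.85178 × 10^6 s²
a³ = (7.203 × 10^19) × (1.85178 × 10^6) / (4π²) = 3.37864 × 10^24 m³
a = (a³)^(1/3) = 1.50054 × 10^8 m ≈ 150.1 Mm

Final answer: 150.1 Mm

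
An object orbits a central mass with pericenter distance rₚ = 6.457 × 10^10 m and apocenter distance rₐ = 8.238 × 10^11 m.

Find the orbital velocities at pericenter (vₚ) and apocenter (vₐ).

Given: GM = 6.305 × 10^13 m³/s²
rₚ = 6.457 × 10^10 m
rₐ = 8.238 × 10^11 m
GM = 6.305 × 10^13 m³/s²
a = (rₚ + rₐ)/2 = 4.44185 × 10^11 m
Vis-viva: v² = GM (2/r − 1/a)
vₚ² = 6.305 × 10^13 × (3.09741 × 10^-11 − 2.25131 × 10^-12) = 1810.97 m²/s²
vₚ = 42.5555 m/s ≈ 42.56 m/s
vₐ² = 6.305 × 10^13 × (2.42777 × 10^-12 − 2.25131 × 10^-12) = 11.1258 m²/s²
vₐ = 3.33553 m/s ≈ 3.336 m/s

Final answer: vₚ = 42.56 m/s, vₐ = 3.336 m/s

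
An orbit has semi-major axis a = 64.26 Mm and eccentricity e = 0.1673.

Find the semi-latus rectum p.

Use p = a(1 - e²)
a = 64.26 Mm = 6.426 × 10^7 m
e = 0.1673,  e² = 0.0279893,  1 − e² = 0.972011
p = a(1 − e²) = 6.426 × 10^7 m × 0.972011 = 6.24614 × 10^7 m ≈ 62.46 Mm

Final answer: p = 62.46 Mm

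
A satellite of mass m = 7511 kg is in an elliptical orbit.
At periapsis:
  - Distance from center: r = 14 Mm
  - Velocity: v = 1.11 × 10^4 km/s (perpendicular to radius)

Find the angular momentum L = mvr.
r = 14 Mm = 1.4 × 10^7 m
v = 1.11 × 10^4 km/s = 1.11 × 10^7 m/s
vr = 1.11 × 10^7 × 1.4 × 10^7 = 1.554 × 10^14 m²/s
L = m × vr = 7511 × 1.554 × 10^14 = 1.16721 × 10^18 kg·m²/s ≈ 1.167 × 10^18 kg·m²/s

Final answer: L = 1.167 × 10^18 kg·m²/s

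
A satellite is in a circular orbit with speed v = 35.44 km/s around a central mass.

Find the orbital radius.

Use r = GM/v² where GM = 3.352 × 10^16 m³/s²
v = 35.44 km/s = 35440 m/s
GM = 3.352 × 10^16 m³/s²
v² = 1.25599 × 10^9 m²/s²
r = GM/v² = (3.352 × 10^16) / (1.25599 × 10^9) = 2.6688 × 10^7 m ≈ 2.669 × 10^7 m

Final answer: 2.669 × 10^7 m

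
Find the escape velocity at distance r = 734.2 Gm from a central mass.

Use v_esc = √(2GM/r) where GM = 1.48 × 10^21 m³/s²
r = 734.2 Gm = 7.342 × 10^11 m
GM = 1.48 × 10^21 m³/s²
2GM/r = 2 × (1.48 × 10^21) / (7.342 × 10^11) = 4.0316 × 10^9 m²/s²
v_esc = √(2GM/r) = 63494.9 m/s ≈ 63.49 km/s

Final answer: 63.49 km/s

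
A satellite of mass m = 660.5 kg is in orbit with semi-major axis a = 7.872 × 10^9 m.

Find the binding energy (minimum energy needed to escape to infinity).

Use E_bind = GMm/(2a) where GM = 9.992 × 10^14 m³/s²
a = 7.872 × 10^9 m
GM = 9.992 × 10^14 m³/s²
m = 660.5 kg
GMm = 9.992 × 10^14 × 660.5 = 6.59972 × 10^17 m³·kg/s²
2a = 1.5744 × 10^10 m
E_bind = GMm/(2a) = 4.19189 × 10^7 J ≈ 41.92 MJ

Final answer: 41.92 MJ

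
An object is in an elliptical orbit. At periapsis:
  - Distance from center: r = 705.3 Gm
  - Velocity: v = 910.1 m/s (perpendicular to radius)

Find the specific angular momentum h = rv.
r = 705.3 Gm = 7.053 × 10^11 m
v = 910.1 m/s
h = rv = 7.053 × 10^11 × 910.1 = 6.41894 × 10^14 m²/s ≈ 6.419 × 10^14 m²/s

Final answer: h = 6.419 × 10^14 m²/s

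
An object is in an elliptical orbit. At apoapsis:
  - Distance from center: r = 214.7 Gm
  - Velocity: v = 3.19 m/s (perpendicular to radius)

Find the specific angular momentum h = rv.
r = 214.7 Gm = 2.147 × 10^11 m
v = 3.19 m/s
h = rv = 2.147 × 10^11 × 3.19 = 6.84893 × 10^11 m²/s ≈ 6.849 × 10^11 m²/s

Final answer: h = 6.849 × 10^11 m²/s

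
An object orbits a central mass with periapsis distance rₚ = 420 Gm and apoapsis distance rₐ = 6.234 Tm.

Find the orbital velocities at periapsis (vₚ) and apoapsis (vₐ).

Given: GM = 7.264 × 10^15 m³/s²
rₚ = 420 Gm = 4.2 × 10^11 m
rₐ = 6.234 Tm = 6.234 × 10^12 m
GM = 7.264 × 10^15 m³/s²
a = (rₚ + rₐ)/2 = 3.327 × 10^12 m
Vis-viva: v² = GM (2/r − 1/a)
vₚ² = 7.264 × 10^15 × (4.7619 × 10^-12 − 3.00571 × 10^-13) = 32407.1 m²/s²
vₚ = 180.02 m/s ≈ 180 m/s
vₐ² = 7.264 × 10^15 × (3.20821 × 10^-13 − 3.00571 × 10^-13) = 147.098 m²/s²
vₐ = 12.1284 m/s ≈ 12.13 m/s

Final answer: vₚ = 180 m/s, vₐ = 12.13 m/s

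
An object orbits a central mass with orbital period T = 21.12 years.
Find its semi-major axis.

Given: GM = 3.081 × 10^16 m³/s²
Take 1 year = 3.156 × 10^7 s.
T = 21.12 years = 6.66547 × 10^8 s
GM = 3.081 × 10^16 m³/s²
Kepler's third law: a³ = GM T² / (4π²)
T² = 4.44285 × 10^17 s²
a³ = (3.081 × 10^16) × (4.44285 × 10^17) / (4π²) = 3.46732 × 10^32 m³
a = (a³)^(1/3) = 7.0253 × 10^10 m ≈ 70.25 Gm

Final answer: 70.25 Gm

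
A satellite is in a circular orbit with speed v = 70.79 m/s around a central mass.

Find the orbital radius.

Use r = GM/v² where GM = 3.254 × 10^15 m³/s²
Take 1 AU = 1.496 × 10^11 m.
v = 70.79 m/s
GM = 3.254 × 10^15 m³/s²
v² = 5011.22 m²/s²
r = GM/v² = (3.254 × 10^15) / 5011.22 = 6.49342 × 10^11 m ≈ 4.341 AU

Final answer: 4.341 AU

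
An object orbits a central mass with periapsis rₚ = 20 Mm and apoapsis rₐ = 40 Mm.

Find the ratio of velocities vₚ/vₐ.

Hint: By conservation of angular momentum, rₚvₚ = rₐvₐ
rₚ = 20 Mm = 2 × 10^7 m
rₐ = 40 Mm = 4 × 10^7 m
rₚvₚ = rₐvₐ  ⇒  vₚ/vₐ = rₐ/rₚ
vₚ/vₐ = (4 × 10^7) / (2 × 10^7) = 2

Final answer: vₚ/vₐ = 2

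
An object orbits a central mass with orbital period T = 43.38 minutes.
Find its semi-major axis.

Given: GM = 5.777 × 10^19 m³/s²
T = 43.38 minutes = 2602.8 s
GM = 5.777 × 10^19 m³/s²
Kepler's third law: a³ = GM T² / (4π²)
T² = 6.77457 × 10^6 s²
a³ = (5.777 × 10^19) × (6.77457 × 10^6) / (4π²) = 9.91344 × 10^24 m³
a = (a³)^(1/3) = 2.1482 × 10^8 m ≈ 2.148 × 10^8 m

Final answer: 2.148 × 10^8 m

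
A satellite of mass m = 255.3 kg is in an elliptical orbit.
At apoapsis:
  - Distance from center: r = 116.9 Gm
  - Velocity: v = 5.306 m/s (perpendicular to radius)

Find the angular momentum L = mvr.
r = 116.9 Gm = 1.169 × 10^11 m
v = 5.306 m/s
vr = 5.306 × 1.169 × 10^11 = 6.20271 × 10^11 m²/s
L = m × vr = 255.3 × 6.20271 × 10^11 = 1.58355 × 10^14 kg·m²/s ≈ 1.584 × 10^14 kg·m²/s

Final answer: L = 1.584 × 10^14 kg·m²/s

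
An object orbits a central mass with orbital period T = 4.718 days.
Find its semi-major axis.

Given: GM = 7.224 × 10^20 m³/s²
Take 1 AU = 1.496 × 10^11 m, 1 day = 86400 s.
T = 4.718 days = 407635 s
GM = 7.224 × 10^20 m³/s²
Kepler's third law: a³ = GM T² / (4π²)
T² = 1.66166 × 10^11 s²
a³ = (7.224 × 10^20) × (1.66166 × 10^11) / (4π²) = 3.04061 × 10^30 m³
a = (a³)^(1/3) = 1.44873 × 10^10 m ≈ 0.09684 AU

Final answer: 0.09684 AU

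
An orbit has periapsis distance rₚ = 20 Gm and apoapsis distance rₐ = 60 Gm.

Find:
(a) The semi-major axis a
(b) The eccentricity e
rₚ = 20 Gm = 2 × 10^10 m
rₐ = 60 Gm = 6 × 10^10 m
(a) a = (rₚ + rₐ)/2 = 4 × 10^10 m ≈ 40 Gm
(b) e = (rₐ − rₚ)/(rₐ + rₚ) = (4 × 10^10) / (8 × 10^10) = 0.5

Final answer:
(a) a = 40 Gm
(b) e = 0.5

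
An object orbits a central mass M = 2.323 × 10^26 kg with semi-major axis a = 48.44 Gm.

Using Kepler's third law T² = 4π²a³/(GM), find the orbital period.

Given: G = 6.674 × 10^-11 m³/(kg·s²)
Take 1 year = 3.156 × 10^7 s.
M = 2.323 × 10^26 kg
GM = G × M = 6.674 × 10^-11 × 2.323 × 10^26 = 1.55037 × 10^16 m³/s²
a = 48.44 Gm = 4.844 × 10^10 m
a³ = 1.13661 × 10^32 m³
T = 2π √(a³/GM) = 2π √((1.13661 × 10^32) / (1.55037 × 10^16)) = 2π × 8.56226 × 10^7 s
T = 5.37983 × 10^8 s ≈ 17.05 years

Final answer: 17.05 years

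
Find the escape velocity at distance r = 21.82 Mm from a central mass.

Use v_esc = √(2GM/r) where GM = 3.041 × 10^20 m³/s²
r = 21.82 Mm = 2.182 × 10^7 m
GM = 3.041 × 10^20 m³/s²
2GM/r = 2 × (3.041 × 10^20) / (2.182 × 10^7) = 2.78735 × 10^13 m²/s²
v_esc = √(2GM/r) = 5.27954 × 10^6 m/s ≈ 5280 km/s

Final answer: 5280 km/s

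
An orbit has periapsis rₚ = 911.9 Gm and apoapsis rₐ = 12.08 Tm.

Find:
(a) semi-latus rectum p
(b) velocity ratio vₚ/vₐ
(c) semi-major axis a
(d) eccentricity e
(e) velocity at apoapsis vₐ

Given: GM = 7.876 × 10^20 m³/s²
rₚ = 911.9 Gm = 9.119 × 10^11 m
rₐ = 12.08 Tm = 1.208 × 10^13 m
GM = 7.876 × 10^20 m³/s²
a = (rₚ + rₐ)/2 = 6.49595 × 10^12 m
e = (rₐ − rₚ)/(rₐ + rₚ) = (1.11681 × 10^13) / (1.29919 × 10^13) = 0.85962
(a) 1 − e² = 0.261053;  p = a(1 − e²) = 6.49595 × 10^12 × 0.261053 = 1.69579 × 10^12 m ≈ 1.696 Tm
(b) vₚ/vₐ = rₐ/rₚ (angular momentum) = (1.208 × 10^13) / (9.119 × 10^11) = 13.2471 ≈ 13.25
(c) a = 6.49595 × 10^12 m ≈ 6.496 Tm
(d) e = 0.85962 ≈ 0.8596
(e) vₐ² = GM (2/rₐ − 1/a) = 7.876 × 10^20 × (1.65563 × 10^-13 − 1.53942 × 10^-13) = 9.15258 × 10^6 m²/s²;  vₐ = 3025.32 m/s ≈ 3.025 km/s

Final answer:
(a) semi-latus rectum p = 1.696 Tm
(b) velocity ratio vₚ/vₐ = 13.25
(c) semi-major axis a = 6.496 Tm
(d) eccentricity e = 0.8596
(e) velocity at apoapsis vₐ = 3.025 km/s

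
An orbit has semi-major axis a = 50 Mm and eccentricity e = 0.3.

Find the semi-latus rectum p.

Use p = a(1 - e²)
a = 50 Mm = 5 × 10^7 m
e = 0.3,  e² = 0.09,  1 − e² = 0.91
p = a(1 − e²) = 5 × 10^7 m × 0.91 = 4.55 × 10^7 m ≈ 45.5 Mm

Final answer: p = 45.5 Mm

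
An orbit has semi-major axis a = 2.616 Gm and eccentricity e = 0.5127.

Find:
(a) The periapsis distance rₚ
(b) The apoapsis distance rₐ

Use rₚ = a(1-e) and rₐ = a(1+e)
a = 2.616 Gm = 2.616 × 10^9 m
e = 0.5127:  1 − e = 0.4873,  1 + e = 1.5127
(a) rₚ = a(1 − e) = 2.616 × 10^9 m × 0.4873 = 1.27478 × 10^9 m ≈ 1.275 Gm
(b) rₐ = a(1 + e) = 2.616 × 10^9 m × 1.5127 = 3.95722 × 10^9 m ≈ 3.957 Gm

Final answer:
(a) rₚ = 1.275 Gm
(b) rₐ = 3.957 Gm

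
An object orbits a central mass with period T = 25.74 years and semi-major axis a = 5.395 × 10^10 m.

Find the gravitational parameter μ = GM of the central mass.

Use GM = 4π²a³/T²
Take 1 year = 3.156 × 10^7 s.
T = 25.74 years = 8.12354 × 10^8 s
a = 5.395 × 10^10 m
a³ = 1.57027 × 10^32 m³
T² = 6.5992 × 10^17 s²
GM = 4π² × (1.57027 × 10^32) / (6.5992 × 10^17) = 9.39384 × 10^15 m³/s²
GM ≈ 9.394 × 10^15 m³/s²

Final answer: GM = 9.394 × 10^15 m³/s²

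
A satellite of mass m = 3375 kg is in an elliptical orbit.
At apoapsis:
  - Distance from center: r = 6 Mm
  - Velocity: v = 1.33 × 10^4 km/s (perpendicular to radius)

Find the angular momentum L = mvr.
r = 6 Mm = 6 × 10^6 m
v = 1.33 × 10^4 km/s = 1.33 × 10^7 m/s
vr = 1.33 × 10^7 × 6 × 10^6 = 7.98 × 10^13 m²/s
L = m × vr = 3375 × 7.98 × 10^13 = 2.69325 × 10^17 kg·m²/s ≈ 2.693 × 10^17 kg·m²/s

Final answer: L = 2.693 × 10^17 kg·m²/s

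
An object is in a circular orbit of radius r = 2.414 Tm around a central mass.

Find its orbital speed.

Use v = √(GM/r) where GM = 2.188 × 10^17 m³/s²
r = 2.414 Tm = 2.414 × 10^12 m
GM = 2.188 × 10^17 m³/s²
GM/r = (2.188 × 10^17) / (2.414 × 10^12) = 90637.9 m²/s²
v = √(GM/r) = 301.061 m/s ≈ 301.1 m/s

Final answer: 301.1 m/s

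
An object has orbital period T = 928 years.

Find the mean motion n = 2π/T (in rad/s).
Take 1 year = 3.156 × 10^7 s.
T = 928 years = 2.92877 × 10^10 s
n = 2π / (2.92877 × 10^10 s) = 2.14533 × 10^-10 rad/s ≈ 2.145 × 10^-10 rad/s

Final answer: n = 2.145 × 10^-10 rad/s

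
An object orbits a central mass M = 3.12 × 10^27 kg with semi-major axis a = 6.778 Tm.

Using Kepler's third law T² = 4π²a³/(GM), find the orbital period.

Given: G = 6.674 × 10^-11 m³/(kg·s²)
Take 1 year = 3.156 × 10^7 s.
M = 3.12 × 10^27 kg
GM = G × M = 6.674 × 10^-11 × 3.12 × 10^27 = 2.08229 × 10^17 m³/s²
a = 6.778 Tm = 6.778 × 10^12 m
a³ = 3.1139 × 10^38 m³
T = 2π √(a³/GM) = 2π √((3.1139 × 10^38) / (2.08229 × 10^17)) = 2π × 3.86707 × 10^10 s
T = 2.42975 × 10^11 s ≈ 7699 years

Final answer: 7699 years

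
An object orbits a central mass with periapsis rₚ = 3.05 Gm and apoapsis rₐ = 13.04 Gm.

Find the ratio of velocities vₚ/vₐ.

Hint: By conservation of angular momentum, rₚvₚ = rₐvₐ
rₚ = 3.05 Gm = 3.05 × 10^9 m
rₐ = 13.04 Gm = 1.304 × 10^10 m
rₚvₚ = rₐvₐ  ⇒  vₚ/vₐ = rₐ/rₚ
vₚ/vₐ = (1.304 × 10^10) / (3.05 × 10^9) = 4.27541

Final answer: vₚ/vₐ = 4.275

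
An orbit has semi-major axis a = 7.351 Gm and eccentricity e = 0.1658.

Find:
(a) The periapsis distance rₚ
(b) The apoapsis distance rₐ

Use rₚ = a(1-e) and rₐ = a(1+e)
a = 7.351 Gm = 7.351 × 10^9 m
e = 0.1658:  1 − e = 0.8342,  1 + e = 1.1658
(a) rₚ = a(1 − e) = 7.351 × 10^9 m × 0.8342 = 6.1322 × 10^9 m ≈ 6.132 Gm
(b) rₐ = a(1 + e) = 7.351 × 10^9 m × 1.1658 = 8.5698 × 10^9 m ≈ 8.57 Gm

Final answer:
(a) rₚ = 6.132 Gm
(b) rₐ = 8.57 Gm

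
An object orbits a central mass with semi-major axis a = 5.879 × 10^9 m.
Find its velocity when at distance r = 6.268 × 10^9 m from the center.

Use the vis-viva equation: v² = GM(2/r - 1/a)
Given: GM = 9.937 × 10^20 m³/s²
a = 5.879 × 10^9 m
r = 6.268 × 10^9 m
GM = 9.937 × 10^20 m³/s²
2/r − 1/a = 3.19081 × 10^-10 − 1.70097 × 10^-10 = 1.48984 × 10^-10 m⁻¹
v² = GM (2/r − 1/a) = 1.48045 × 10^11 m²/s²
v = 384767 m/s ≈ 384.8 km/s

Final answer: 384.8 km/s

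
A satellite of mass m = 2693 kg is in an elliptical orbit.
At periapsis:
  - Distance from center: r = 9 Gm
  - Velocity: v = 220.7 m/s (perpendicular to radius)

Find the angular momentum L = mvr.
r = 9 Gm = 9 × 10^9 m
v = 220.7 m/s
vr = 220.7 × 9 × 10^9 = 1.9863 × 10^12 m²/s
L = m × vr = 2693 × 1.9863 × 10^12 = 5.34911 × 10^15 kg·m²/s ≈ 5.349 × 10^15 kg·m²/s

Final answer: L = 5.349 × 10^15 kg·m²/s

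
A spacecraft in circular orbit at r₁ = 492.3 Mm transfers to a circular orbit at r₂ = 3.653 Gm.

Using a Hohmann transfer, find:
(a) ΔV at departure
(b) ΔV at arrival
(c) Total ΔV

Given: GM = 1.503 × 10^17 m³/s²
r₁ = 492.3 Mm = 4.923 × 10^8 m
r₂ = 3.653 Gm = 3.653 × 10^9 m
GM = 1.503 × 10^17 m³/s²
Transfer ellipse: a_t = (r₁ + r₂)/2 = 2.07265 × 10^9 m
Circular speed at r₁: v₁ = √(GM/r₁) = 17472.9 m/s
Transfer speed at r₁ (periapsis): v₁ₜ = √(GM(2/r₁ − 1/a_t)) = 23196.7 m/s
(a) ΔV₁ = v₁ₜ − v₁ = 5723.83 m/s ≈ 5.724 km/s
Circular speed at r₂: v₂ = √(GM/r₂) = 6414.38 m/s
Transfer speed at r₂ (apoapsis): v₂ₜ = √(GM(2/r₂ − 1/a_t)) = 3126.13 m/s
(b) ΔV₂ = v₂ − v₂ₜ = 3288.25 m/s ≈ 3.288 km/s
(c) ΔV_total = ΔV₁ + ΔV₂ = 9012.08 m/s ≈ 9.012 km/s

Final answer:
(a) ΔV₁ = 5.724 km/s
(b) ΔV₂ = 3.288 km/s
(c) ΔV_total = 9.012 km/s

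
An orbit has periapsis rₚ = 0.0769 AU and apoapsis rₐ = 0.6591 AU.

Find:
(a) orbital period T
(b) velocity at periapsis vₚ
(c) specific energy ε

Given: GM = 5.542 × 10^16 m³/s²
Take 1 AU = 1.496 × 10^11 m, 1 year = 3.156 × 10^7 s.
rₚ = 0.0769 AU = 1.15042 × 10^10 m
rₐ = 0.6591 AU = 9.86014 × 10^10 m
GM = 5.542 × 10^16 m³/s²
a = (rₚ + rₐ)/2 = 5.50528 × 10^10 m
e = (rₐ − rₚ)/(rₐ + rₚ) = (8.70971 × 10^10) / (1.10106 × 10^11) = 0.791033
(a) a³ = 1.66855 × 10^32 m³;  T = 2π √(a³/GM) = 2π × 5.48701 × 10^7 s = 3.44759 × 10^8 s ≈ 10.92 years
(b) vₚ² = GM (2/rₚ − 1/a) = 5.542 × 10^16 × (1.73849 × 10^-10 − 1.81644 × 10^-11) = 8.62804 × 10^6 m²/s²;  vₚ = 2937.35 m/s ≈ 0.6197 AU/year
(c) 2a = 1.10106 × 10^11 m;  ε = −GM/(2a) = -503335 J/kg ≈ -503.3 kJ/kg

Final answer:
(a) orbital period T = 10.92 years
(b) velocity at periapsis vₚ = 0.6197 AU/year
(c) specific energy ε = -503.3 kJ/kg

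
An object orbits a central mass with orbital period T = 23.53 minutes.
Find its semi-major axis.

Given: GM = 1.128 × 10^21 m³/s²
T = 23.53 minutes = 1411.8 s
GM = 1.128 × 10^21 m³/s²
Kepler's third law: a³ = GM T² / (4π²)
T² = 1.99318 × 10^6 s²
a³ = (1.128 × 10^21) × (1.99318 × 10^6) / (4π²) = 5.69503 × 10^25 m³
a = (a³)^(1/3) = 3.84738 × 10^8 m ≈ 384.7 Mm

Final answer: 384.7 Mm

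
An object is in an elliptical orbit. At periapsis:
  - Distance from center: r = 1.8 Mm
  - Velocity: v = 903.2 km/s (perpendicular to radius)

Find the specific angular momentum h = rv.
r = 1.8 Mm = 1.8 × 10^6 m
v = 903.2 km/s = 903200 m/s
h = rv = 1.8 × 10^6 × 903200 = 1.62576 × 10^12 m²/s ≈ 1.626 × 10^12 m²/s

Final answer: h = 1.626 × 10^12 m²/s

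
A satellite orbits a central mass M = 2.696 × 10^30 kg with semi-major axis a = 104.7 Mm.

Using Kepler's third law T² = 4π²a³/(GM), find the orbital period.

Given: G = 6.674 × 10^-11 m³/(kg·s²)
M = 2.696 × 10^30 kg
GM = G × M = 6.674 × 10^-11 × 2.696 × 10^30 = 1.79931 × 10^20 m³/s²
a = 104.7 Mm = 1.047 × 10^8 m
a³ = 1.14773 × 10^24 m³
T = 2π √(a³/GM) = 2π √((1.14773 × 10^24) / (1.79931 × 10^20)) = 2π × 79.8669 s
T = 501.819 s ≈ 8.364 minutes

Final answer: 8.364 minutes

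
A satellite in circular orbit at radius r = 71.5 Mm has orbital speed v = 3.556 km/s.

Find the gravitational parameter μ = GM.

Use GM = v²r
r = 71.5 Mm = 7.15 × 10^7 m
v = 3.556 km/s = 3556 m/s
v² = 1.26451 × 10^7 m²/s²
GM = v²r = 1.26451 × 10^7 × 7.15 × 10^7 = 9.04127 × 10^14 m³/s²
GM ≈ 9.041 × 10^14 m³/s²

Final answer: GM = 9.041 × 10^14 m³/s²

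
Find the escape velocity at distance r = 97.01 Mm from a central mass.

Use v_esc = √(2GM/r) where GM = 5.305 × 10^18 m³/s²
r = 97.01 Mm = 9.701 × 10^7 m
GM = 5.305 × 10^18 m³/s²
2GM/r = 2 × (5.305 × 10^18) / (9.701 × 10^7) = 1.0937 × 10^11 m²/s²
v_esc = √(2GM/r) = 330712 m/s ≈ 330.7 km/s

Final answer: 330.7 km/s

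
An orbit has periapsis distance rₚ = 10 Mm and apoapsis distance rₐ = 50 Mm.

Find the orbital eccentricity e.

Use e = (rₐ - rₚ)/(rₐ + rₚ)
rₚ = 10 Mm = 1 × 10^7 m
rₐ = 50 Mm = 5 × 10^7 m
rₐ − rₚ = 4 × 10^7 m
rₐ + rₚ = 6 × 10^7 m
e = (rₐ − rₚ)/(rₐ + rₚ) = 0.666667

Final answer: e = 0.6667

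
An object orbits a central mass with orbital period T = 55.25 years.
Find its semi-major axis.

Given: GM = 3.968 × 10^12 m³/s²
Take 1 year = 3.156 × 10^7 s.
T = 55.25 years = 1.74369 × 10^9 s
GM = 3.968 × 10^12 m³/s²
Kepler's third law: a³ = GM T² / (4π²)
T² = 3.04045 × 10^18 s²
a³ = (3.968 × 10^12) × (3.04045 × 10^18) / (4π²) = 3.05598 × 10^29 m³
a = (a³)^(1/3) = 6.73571 × 10^9 m ≈ 6.736 × 10^9 m

Final answer: 6.736 × 10^9 m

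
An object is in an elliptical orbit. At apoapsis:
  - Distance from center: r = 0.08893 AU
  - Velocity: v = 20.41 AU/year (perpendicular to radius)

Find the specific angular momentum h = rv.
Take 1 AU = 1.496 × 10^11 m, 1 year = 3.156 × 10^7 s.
r = 0.08893 AU = 1.33039 × 10^10 m
v = 20.41 AU/year = 96747 m/s
h = rv = 1.33039 × 10^10 × 96747 = 1.28712 × 10^15 m²/s ≈ 1.287 × 10^15 m²/s

Final answer: h = 1.287 × 10^15 m²/s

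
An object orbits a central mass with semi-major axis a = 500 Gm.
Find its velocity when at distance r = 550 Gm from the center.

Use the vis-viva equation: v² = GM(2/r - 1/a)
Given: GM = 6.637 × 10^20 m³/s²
a = 500 Gm = 5 × 10^11 m
r = 550 Gm = 5.5 × 10^11 m
GM = 6.637 × 10^20 m³/s²
2/r − 1/a = 3.63636 × 10^-12 − 2 × 10^-12 = 1.63636 × 10^-12 m⁻¹
v² = GM (2/r − 1/a) = 1.08605 × 10^9 m²/s²
v = 32955.3 m/s ≈ 32.96 km/s

Final answer: 32.96 km/s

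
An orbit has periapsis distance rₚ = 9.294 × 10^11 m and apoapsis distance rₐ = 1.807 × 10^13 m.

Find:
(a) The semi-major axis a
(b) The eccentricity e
rₚ = 9.294 × 10^11 m
rₐ = 1.807 × 10^13 m
(a) a = (rₚ + rₐ)/2 = 9.4997 × 10^12 m ≈ 9.5 × 10^12 m
(b) e = (rₐ − rₚ)/(rₐ + rₚ) = (1.71406 × 10^13) / (1.89994 × 10^13) = 0.902165

Final answer:
(a) a = 9.5 × 10^12 m
(b) e = 0.9022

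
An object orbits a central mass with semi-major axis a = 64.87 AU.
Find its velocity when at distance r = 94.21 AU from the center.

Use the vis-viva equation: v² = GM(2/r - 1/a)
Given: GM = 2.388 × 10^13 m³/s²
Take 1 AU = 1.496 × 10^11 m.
a = 64.87 AU = 9.70455 × 10^12 m
r = 94.21 AU = 1.40938 × 10^13 m
GM = 2.388 × 10^13 m³/s²
2/r − 1/a = 1.41906 × 10^-13 − 1.03044 × 10^-13 = 3.88618 × 10^-14 m⁻¹
v² = GM (2/r − 1/a) = 0.928019 m²/s²
v = 0.963338 m/s ≈ 0.9633 m/s

Final answer: 0.9633 m/s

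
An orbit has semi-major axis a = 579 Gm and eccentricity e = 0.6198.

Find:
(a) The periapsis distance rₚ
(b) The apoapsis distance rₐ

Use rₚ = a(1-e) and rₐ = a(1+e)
a = 579 Gm = 5.79 × 10^11 m
e = 0.6198:  1 − e = 0.3802,  1 + e = 1.6198
(a) rₚ = a(1 − e) = 5.79 × 10^11 m × 0.3802 = 2.20136 × 10^11 m ≈ 220.1 Gm
(b) rₐ = a(1 + e) = 5.79 × 10^11 m × 1.6198 = 9.37864 × 10^11 m ≈ 937.9 Gm

Final answer:
(a) rₚ = 220.1 Gm
(b) rₐ = 937.9 Gm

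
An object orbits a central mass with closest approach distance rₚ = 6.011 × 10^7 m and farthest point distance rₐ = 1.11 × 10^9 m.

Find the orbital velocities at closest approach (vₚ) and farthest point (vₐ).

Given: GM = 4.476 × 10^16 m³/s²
rₚ = 6.011 × 10^7 m
rₐ = 1.11 × 10^9 m
GM = 4.476 × 10^16 m³/s²
a = (rₚ + rₐ)/2 = 5.85055 × 10^8 m
Vis-viva: v² = GM (2/r − 1/a)
vₚ² = 4.476 × 10^16 × (3.32723 × 10^-8 − 1.70924 × 10^-9) = 1.41276 × 10^9 m²/s²
vₚ = 37586.8 m/s ≈ 37.59 km/s
vₐ² = 4.476 × 10^16 × (1.8018 × 10^-9 − 1.70924 × 10^-9) = 4.14302 × 10^6 m²/s²
vₐ = 2035.44 m/s ≈ 2.035 km/s

Final answer: vₚ = 37.59 km/s, vₐ = 2.035 km/s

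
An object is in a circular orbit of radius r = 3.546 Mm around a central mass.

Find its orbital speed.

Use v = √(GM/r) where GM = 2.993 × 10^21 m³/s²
r = 3.546 Mm = 3.546 × 10^6 m
GM = 2.993 × 10^21 m³/s²
GM/r = (2.993 × 10^21) / (3.546 × 10^6) = 8.4405 × 10^14 m²/s²
v = √(GM/r) = 2.90525 × 10^7 m/s ≈ 2.905 × 10^4 km/s

Final answer: 2.905 × 10^4 km/s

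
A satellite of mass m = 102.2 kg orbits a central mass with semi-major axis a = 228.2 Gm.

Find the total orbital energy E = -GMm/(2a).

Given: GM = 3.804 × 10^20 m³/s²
a = 228.2 Gm = 2.282 × 10^11 m
GM = 3.804 × 10^20 m³/s²
2a = 4.564 × 10^11 m
GMm = 3.804 × 10^20 × 102.2 = 3.88769 × 10^22 m³·kg/s²
E = −GMm/(2a) = -8.51816 × 10^10 J ≈ -85.18 GJ

Final answer: -85.18 GJ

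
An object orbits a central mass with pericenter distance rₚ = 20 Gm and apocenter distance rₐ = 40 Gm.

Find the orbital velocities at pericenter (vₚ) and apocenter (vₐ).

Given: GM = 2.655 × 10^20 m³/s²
rₚ = 20 Gm = 2 × 10^10 m
rₐ = 40 Gm = 4 × 10^10 m
GM = 2.655 × 10^20 m³/s²
a = (rₚ + rₐ)/2 = 3 × 10^10 m
Vis-viva: v² = GM (2/r − 1/a)
vₚ² = 2.655 × 10^20 × (1 × 10^-10 − 3.33333 × 10^-11) = 1.77 × 10^10 m²/s²
vₚ = 133041 m/s ≈ 133 km/s
vₐ² = 2.655 × 10^20 × (5 × 10^-11 − 3.33333 × 10^-11) = 4.425 × 10^9 m²/s²
vₐ = 66520.7 m/s ≈ 66.52 km/s

Final answer: vₚ = 133 km/s, vₐ = 66.52 km/s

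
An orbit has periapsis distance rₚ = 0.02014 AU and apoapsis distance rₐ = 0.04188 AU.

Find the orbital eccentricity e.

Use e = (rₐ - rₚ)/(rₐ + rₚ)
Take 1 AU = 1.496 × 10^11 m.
rₚ = 0.02014 AU = 3.01294 × 10^9 m
rₐ = 0.04188 AU = 6.26525 × 10^9 m
rₐ − rₚ = 3.2523 × 10^9 m
rₐ + rₚ = 9.27819 × 10^9 m
e = (rₐ − rₚ)/(rₐ + rₚ) = 0.350532

Final answer: e = 0.3505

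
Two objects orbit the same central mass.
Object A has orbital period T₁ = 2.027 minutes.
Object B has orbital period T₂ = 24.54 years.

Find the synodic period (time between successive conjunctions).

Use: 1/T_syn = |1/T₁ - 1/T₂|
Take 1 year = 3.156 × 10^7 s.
T₁ = 2.027 minutes = 121.62 s
T₂ = 24.54 years = 7.74482 × 10^8 s
1/T₁ = 0.00822233 s⁻¹
1/T₂ = 1.29118 × 10^-9 s⁻¹
|1/T₁ − 1/T₂| = 0.00822233 s⁻¹
T_syn = 1 / |1/T₁ − 1/T₂| = 121.62 s ≈ 2.027 minutes

Final answer: T_syn = 2.027 minutes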